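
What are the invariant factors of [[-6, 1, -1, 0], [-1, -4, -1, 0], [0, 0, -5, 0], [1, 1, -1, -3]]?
The Jordan structure of A has elementary divisors (x + 5)^2, (x + 5), (x + 3). Arranging the block sizes at each eigenvalue in decreasing order and taking row products gives the invariant factors.

Invariant factors (smallest first, each dividing the next): x + 5, (x + 3)(x + 5)^2.

Check: the last factor (x + 3)(x + 5)^2 is the minimal polynomial, and the product (x + 3)(x + 5)^3 is the characteristic polynomial.

x + 5, (x + 3)(x + 5)^2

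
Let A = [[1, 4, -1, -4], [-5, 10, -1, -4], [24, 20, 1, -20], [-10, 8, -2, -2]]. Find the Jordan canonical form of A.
The characteristic polynomial is det(xI - A) = (x - 6)^2(x + 1)^2, so the eigenvalues are -1 (algebraic multiplicity 2), 6 (algebraic multiplicity 2).

For λ = -1: rank(A + I) = 3, rank((A + I)^2) = 2. The eigenspace has dimension 4 - 3 = 1, so there is 1 Jordan block; the rank sequence gives block sizes [2].

For λ = 6: rank(A - 6I) = 2. The eigenspace has dimension 4 - 2 = 2, so there are 2 Jordan blocks; the rank sequence gives block sizes [1, 1].

Assembling the blocks gives the Jordan form J above.

J = [[-1, 1, 0, 0], [0, -1, 0, 0], [0, 0, 6, 0], [0, 0, 0, 6]]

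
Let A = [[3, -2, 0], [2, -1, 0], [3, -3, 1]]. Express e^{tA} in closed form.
A has Jordan form J = [[1, 1, 0], [0, 1, 0], [0, 0, 1]] with A = PJP^{-1}, so e^{tA} = P e^{tJ} P^{-1}.

For a Jordan block J_k(λ), e^{tJ_k(λ)} = e^{λt} · (I + tN + t^2 N^2/2! + ... + t^{k-1} N^{k-1}/(k-1)!) where N is the nilpotent superdiagonal part.

Assembling the blocks and conjugating back gives the entries of e^{tA} as shown above.

e^{tA} = [[(2*t + 1)*e^{t}, -2*t*e^{t}, 0], [2*t*e^{t}, (1 - 2*t)*e^{t}, 0], [3*t*e^{t}, -3*t*e^{t}, e^{t}]]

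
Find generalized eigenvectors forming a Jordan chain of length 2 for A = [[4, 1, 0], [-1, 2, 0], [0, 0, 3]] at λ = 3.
We seek v_1 ∈ ker((A - 3I)^2) \ ker(A - 3I), then set v_{i+1} = (A - 3I) v_i.

One such chain is v_1 = [[2, -1, 0]]^T, v_2 = [[1, -1, 0]]^T. Check: (A - 3I) v_2 = [[0, 0, 0]]^T = 0.

v_1 = [[2, -1, 0]]^T, v_2 = [[1, -1, 0]]^T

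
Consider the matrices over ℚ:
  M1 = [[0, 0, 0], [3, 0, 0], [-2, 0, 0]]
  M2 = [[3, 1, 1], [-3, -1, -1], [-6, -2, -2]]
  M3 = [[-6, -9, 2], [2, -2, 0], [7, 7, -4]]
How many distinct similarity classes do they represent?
2 classes: {M1, M2}, {M3}

Characteristic polynomials: χ_{M1} = x^3, χ_{M2} = x^3, χ_{M3} = (x + 4)^3.

{M1, M2}: invariant factors x, x^2.

{M3}: invariant factors (x + 4)^3.

Matrices are similar if and only if their invariant-factor lists agree; the partition into similarity classes is {M1, M2}, {M3}.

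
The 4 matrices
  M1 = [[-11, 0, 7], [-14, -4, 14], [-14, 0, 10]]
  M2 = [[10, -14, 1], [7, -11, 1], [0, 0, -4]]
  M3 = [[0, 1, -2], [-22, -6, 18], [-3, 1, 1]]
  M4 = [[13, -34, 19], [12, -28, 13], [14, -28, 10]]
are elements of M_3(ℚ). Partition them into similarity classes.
Characteristic polynomials: χ_{M1} = (x - 3)(x + 4)^2, χ_{M2} = (x - 3)(x + 4)^2, χ_{M3} = (x - 3)(x + 4)^2, χ_{M4} = (x - 3)(x + 4)^2.

{M1}: invariant factors x + 4, (x - 3)(x + 4).

{M2, M3, M4}: invariant factors (x - 3)(x + 4)^2.

Matrices are similar if and only if their invariant-factor lists agree; the partition into similarity classes is {M1}, {M2, M3, M4}.

2 classes: {M1}, {M2, M3, M4}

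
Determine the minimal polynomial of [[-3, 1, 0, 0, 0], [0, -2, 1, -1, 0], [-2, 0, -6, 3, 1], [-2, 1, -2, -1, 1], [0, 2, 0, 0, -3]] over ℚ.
The characteristic polynomial factors as (x + 3)^5. The minimal polynomial is ∏(x - λ)^{k_λ} where k_λ is the size of the largest Jordan block at λ.

For λ = -3: rank(A + 3I) = 3, and the largest Jordan block has size 3 (the smallest k with rank((A + 3I)^k) = rank((A + 3I)^(k+1))).

So m_A(x) = (x + 3)^3.

m_A(x) = (x + 3)^3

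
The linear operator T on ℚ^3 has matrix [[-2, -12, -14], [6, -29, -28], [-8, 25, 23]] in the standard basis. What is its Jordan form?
J = [[-5, 1, 0], [0, -5, 0], [0, 0, 2]]

The characteristic polynomial is det(xI - A) = (x - 2)(x + 5)^2, so the eigenvalues are -5 (algebraic multiplicity 2), 2 (algebraic multiplicity 1).

For λ = -5: rank(A + 5I) = 2, rank((A + 5I)^2) = 1. The eigenspace has dimension 3 - 2 = 1, so there is 1 Jordan block; the rank sequence gives block sizes [2].

For λ = 2: algebraic multiplicity 1 gives one 1×1 block.

Assembling the blocks gives the Jordan form J above.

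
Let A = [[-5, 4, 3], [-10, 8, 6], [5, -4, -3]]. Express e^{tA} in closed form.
A has Jordan form J = [[0, 1, 0], [0, 0, 0], [0, 0, 0]] with A = PJP^{-1}, so e^{tA} = P e^{tJ} P^{-1}.

For a Jordan block J_k(λ), e^{tJ_k(λ)} = e^{λt} · (I + tN + t^2 N^2/2! + ... + t^{k-1} N^{k-1}/(k-1)!) where N is the nilpotent superdiagonal part.

Assembling the blocks and conjugating back gives the entries of e^{tA} as shown above.

e^{tA} = [[1 - 5*t, 4*t, 3*t], [-10*t, 8*t + 1, 6*t], [5*t, -4*t, 1 - 3*t]]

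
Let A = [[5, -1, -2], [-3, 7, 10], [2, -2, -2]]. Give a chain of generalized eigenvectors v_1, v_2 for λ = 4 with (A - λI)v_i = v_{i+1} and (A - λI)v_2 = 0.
v_1 = [[-1, -4, 1]]^T, v_2 = [[1, 1, 0]]^T

We seek v_1 ∈ ker((A - 4I)^2) \ ker(A - 4I), then set v_{i+1} = (A - 4I) v_i.

One such chain is v_1 = [[-1, -4, 1]]^T, v_2 = [[1, 1, 0]]^T. Check: (A - 4I) v_2 = [[0, 0, 0]]^T = 0.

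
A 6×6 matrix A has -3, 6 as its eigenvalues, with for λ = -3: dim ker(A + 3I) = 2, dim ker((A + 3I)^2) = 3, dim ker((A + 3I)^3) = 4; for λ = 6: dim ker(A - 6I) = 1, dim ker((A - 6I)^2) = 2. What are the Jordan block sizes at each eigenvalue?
Jordan blocks: (-3, 3), (-3, 1), (6, 2)

λ = -3: successive nullity increments [2, 1, 1] count blocks of size ≥ k; block sizes are [3, 1].
λ = 6: successive nullity increments [1, 1] count blocks of size ≥ k; block sizes are [2].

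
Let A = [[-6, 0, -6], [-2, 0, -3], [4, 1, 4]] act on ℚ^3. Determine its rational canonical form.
R = [[0, 0, -6], [1, 0, -3], [0, 1, -2]]

The invariant factors of A (the non-unit diagonal entries of the Smith normal form of xI - A over ℚ[x]) are (x + 2)(x^2 + 3), each dividing the next. The characteristic polynomial is their product, (x + 2)(x^2 + 3).

The rational canonical form is the block-diagonal matrix of companion matrices C(f_i):
R = [[0, 0, -6], [1, 0, -3], [0, 1, -2]].

Note the characteristic polynomial does not split into linear factors over ℚ, so A has no Jordan form over ℚ; the rational canonical form exists over any field.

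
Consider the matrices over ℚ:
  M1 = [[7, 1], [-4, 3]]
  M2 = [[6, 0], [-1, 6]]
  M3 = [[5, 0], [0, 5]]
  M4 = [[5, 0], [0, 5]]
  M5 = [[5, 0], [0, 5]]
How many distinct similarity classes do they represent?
Characteristic polynomials: χ_{M1} = (x - 5)^2, χ_{M2} = (x - 6)^2, χ_{M3} = (x - 5)^2, χ_{M4} = (x - 5)^2, χ_{M5} = (x - 5)^2.

{M1}: invariant factors (x - 5)^2.

{M2}: invariant factors (x - 6)^2.

{M3, M4, M5}: invariant factors x - 5, x - 5.

Matrices are similar if and only if their invariant-factor lists agree; the partition into similarity classes is {M1}, {M2}, {M3, M4, M5}.

3 classes: {M1}, {M2}, {M3, M4, M5}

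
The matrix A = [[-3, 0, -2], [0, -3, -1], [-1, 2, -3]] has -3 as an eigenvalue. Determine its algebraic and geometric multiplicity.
algebraic multiplicity 3, geometric multiplicity 1

The characteristic polynomial is (x + 3)^3, so the factor x + 3 appears with exponent 3: the algebraic multiplicity is 3.

rank(A + 3I) = 2, so the eigenspace has dimension 3 - 2 = 1: the geometric multiplicity is 1.

Since 1 < 3, A is not diagonalizable.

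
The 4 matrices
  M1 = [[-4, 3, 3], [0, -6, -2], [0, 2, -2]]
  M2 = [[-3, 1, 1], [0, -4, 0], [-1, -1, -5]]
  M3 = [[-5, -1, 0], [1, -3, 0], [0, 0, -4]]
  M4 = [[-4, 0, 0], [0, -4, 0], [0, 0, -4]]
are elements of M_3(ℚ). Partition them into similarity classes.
2 classes: {M1, M2, M3}, {M4}

Characteristic polynomials: χ_{M1} = (x + 4)^3, χ_{M2} = (x + 4)^3, χ_{M3} = (x + 4)^3, χ_{M4} = (x + 4)^3.

{M1, M2, M3}: invariant factors x + 4, (x + 4)^2.

{M4}: invariant factors x + 4, x + 4, x + 4.

Matrices are similar if and only if their invariant-factor lists agree; the partition into similarity classes is {M1, M2, M3}, {M4}.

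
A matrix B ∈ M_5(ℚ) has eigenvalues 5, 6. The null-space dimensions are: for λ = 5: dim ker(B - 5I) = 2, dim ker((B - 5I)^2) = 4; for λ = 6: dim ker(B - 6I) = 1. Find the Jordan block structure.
λ = 5: successive nullity increments [2, 2] count blocks of size ≥ k; block sizes are [2, 2].
λ = 6: successive nullity increments [1] count blocks of size ≥ k; block sizes are [1].

Jordan blocks: (5, 2), (5, 2), (6, 1)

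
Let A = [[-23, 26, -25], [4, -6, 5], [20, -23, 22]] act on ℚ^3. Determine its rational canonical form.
The invariant factors of A (the non-unit diagonal entries of the Smith normal form of xI - A over ℚ[x]) are (x + 3)(x^2 + 4x - 1), each dividing the next. The characteristic polynomial is their product, (x + 3)(x^2 + 4x - 1).

The rational canonical form is the block-diagonal matrix of companion matrices C(f_i):
R = [[0, 0, 3], [1, 0, -11], [0, 1, -7]].

Note the characteristic polynomial does not split into linear factors over ℚ, so A has no Jordan form over ℚ; the rational canonical form exists over any field.

R = [[0, 0, 3], [1, 0, -11], [0, 1, -7]]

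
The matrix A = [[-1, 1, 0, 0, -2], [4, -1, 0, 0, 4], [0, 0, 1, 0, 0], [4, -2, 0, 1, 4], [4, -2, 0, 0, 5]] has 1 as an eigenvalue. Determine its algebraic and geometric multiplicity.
algebraic multiplicity 5, geometric multiplicity 4

The characteristic polynomial is (x - 1)^5, so the factor x - 1 appears with exponent 5: the algebraic multiplicity is 5.

rank(A - I) = 1, so the eigenspace has dimension 5 - 1 = 4: the geometric multiplicity is 4.

Since 4 < 5, A is not diagonalizable.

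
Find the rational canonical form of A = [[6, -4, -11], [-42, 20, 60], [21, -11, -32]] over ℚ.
The invariant factors of A (the non-unit diagonal entries of the Smith normal form of xI - A over ℚ[x]) are (x + 1)(x + 2)(x + 3), each dividing the next. The characteristic polynomial is their product, (x + 1)(x + 2)(x + 3).

The rational canonical form is the block-diagonal matrix of companion matrices C(f_i):
R = [[0, 0, -6], [1, 0, -11], [0, 1, -6]].

R = [[0, 0, -6], [1, 0, -11], [0, 1, -6]]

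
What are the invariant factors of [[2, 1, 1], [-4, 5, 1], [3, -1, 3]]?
The Jordan structure of A has elementary divisors (x - 3)^2, (x - 4). Arranging the block sizes at each eigenvalue in decreasing order and taking row products gives the invariant factors.

Invariant factors (smallest first, each dividing the next): (x - 4)(x - 3)^2.

Check: the last factor (x - 4)(x - 3)^2 is the minimal polynomial, and the product (x - 4)(x - 3)^2 is the characteristic polynomial.

(x - 4)(x - 3)^2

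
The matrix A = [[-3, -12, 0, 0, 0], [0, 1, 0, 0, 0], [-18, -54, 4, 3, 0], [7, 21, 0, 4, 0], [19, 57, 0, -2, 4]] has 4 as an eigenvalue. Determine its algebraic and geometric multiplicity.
The characteristic polynomial is (x - 4)^3(x - 1)(x + 3), so the factor x - 4 appears with exponent 3: the algebraic multiplicity is 3.

rank(A - 4I) = 3, so the eigenspace has dimension 5 - 3 = 2: the geometric multiplicity is 2.

Since 2 < 3, A is not diagonalizable.

algebraic multiplicity 3, geometric multiplicity 2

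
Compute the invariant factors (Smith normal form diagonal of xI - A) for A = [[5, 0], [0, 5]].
The Jordan structure of A has elementary divisors (x - 5), (x - 5). Arranging the block sizes at each eigenvalue in decreasing order and taking row products gives the invariant factors.

Invariant factors (smallest first, each dividing the next): x - 5, x - 5.

Check: the last factor x - 5 is the minimal polynomial, and the product (x - 5)^2 is the characteristic polynomial.

x - 5, x - 5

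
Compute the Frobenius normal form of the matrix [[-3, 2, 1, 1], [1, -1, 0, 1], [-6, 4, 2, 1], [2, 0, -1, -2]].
The invariant factors of A (the non-unit diagonal entries of the Smith normal form of xI - A over ℚ[x]) are x^2 + 2x - 1, x^2 + 2x - 1, each dividing the next. The characteristic polynomial is their product, (x^2 + 2x - 1)^2.

The rational canonical form is the block-diagonal matrix of companion matrices C(f_i):
R = [[0, 1, 0, 0], [1, -2, 0, 0], [0, 0, 0, 1], [0, 0, 1, -2]].

Note the characteristic polynomial does not split into linear factors over ℚ, so A has no Jordan form over ℚ; the rational canonical form exists over any field.

R = [[0, 1, 0, 0], [1, -2, 0, 0], [0, 0, 0, 1], [0, 0, 1, -2]]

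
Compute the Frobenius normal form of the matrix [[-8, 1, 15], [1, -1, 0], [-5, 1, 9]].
The invariant factors of A (the non-unit diagonal entries of the Smith normal form of xI - A over ℚ[x]) are x^3 + x - 3, each dividing the next. The characteristic polynomial is their product, x^3 + x - 3.

The rational canonical form is the block-diagonal matrix of companion matrices C(f_i):
R = [[0, 0, 3], [1, 0, -1], [0, 1, 0]].

Note the characteristic polynomial does not split into linear factors over ℚ, so A has no Jordan form over ℚ; the rational canonical form exists over any field.

R = [[0, 0, 3], [1, 0, -1], [0, 1, 0]]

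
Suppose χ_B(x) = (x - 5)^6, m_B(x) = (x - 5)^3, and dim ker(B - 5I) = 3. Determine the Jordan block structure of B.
Jordan blocks: (5, 3), (5, 2), (5, 1)

λ = 5: algebraic multiplicity 6 (exponent in χ_B), largest block size 3 (exponent in m_B), 3 blocks (geometric multiplicity). These force block sizes [3, 2, 1].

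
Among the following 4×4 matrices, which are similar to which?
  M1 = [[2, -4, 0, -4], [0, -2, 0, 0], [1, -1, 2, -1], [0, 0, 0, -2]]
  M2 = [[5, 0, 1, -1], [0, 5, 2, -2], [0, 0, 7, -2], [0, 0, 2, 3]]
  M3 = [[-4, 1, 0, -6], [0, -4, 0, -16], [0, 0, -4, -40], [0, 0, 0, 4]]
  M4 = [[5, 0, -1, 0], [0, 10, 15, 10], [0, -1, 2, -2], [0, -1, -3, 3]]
4 classes: {M1}, {M2}, {M3}, {M4}

Characteristic polynomials: χ_{M1} = (x - 2)^2(x + 2)^2, χ_{M2} = (x - 5)^4, χ_{M3} = (x - 4)(x + 4)^3, χ_{M4} = (x - 5)^4.

{M1}: invariant factors x + 2, (x - 2)^2(x + 2).

{M2}: invariant factors x - 5, x - 5, (x - 5)^2.

{M3}: invariant factors x + 4, (x - 4)(x + 4)^2.

{M4}: invariant factors x - 5, (x - 5)^3.

Matrices are similar if and only if their invariant-factor lists agree; the partition into similarity classes is {M1}, {M2}, {M3}, {M4}.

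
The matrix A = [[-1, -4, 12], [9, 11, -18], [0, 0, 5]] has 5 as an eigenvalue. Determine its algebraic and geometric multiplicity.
The characteristic polynomial is (x - 5)^3, so the factor x - 5 appears with exponent 3: the algebraic multiplicity is 3.

rank(A - 5I) = 1, so the eigenspace has dimension 3 - 1 = 2: the geometric multiplicity is 2.

Since 2 < 3, A is not diagonalizable.

algebraic multiplicity 3, geometric multiplicity 2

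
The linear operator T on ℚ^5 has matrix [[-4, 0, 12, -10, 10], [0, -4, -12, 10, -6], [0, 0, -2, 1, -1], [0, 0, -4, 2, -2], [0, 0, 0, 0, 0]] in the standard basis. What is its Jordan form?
J = [[-4, 0, 0, 0, 0], [0, -4, 0, 0, 0], [0, 0, 0, 1, 0], [0, 0, 0, 0, 0], [0, 0, 0, 0, 0]]

The characteristic polynomial is det(xI - A) = x^3(x + 4)^2, so the eigenvalues are -4 (algebraic multiplicity 2), 0 (algebraic multiplicity 3).

For λ = -4: rank(A + 4I) = 3. The eigenspace has dimension 5 - 3 = 2, so there are 2 Jordan blocks; the rank sequence gives block sizes [1, 1].

For λ = 0: rank(A) = 3, rank(A^2) = 2. The eigenspace has dimension 5 - 3 = 2, so there are 2 Jordan blocks; the rank sequence gives block sizes [2, 1].

Assembling the blocks gives the Jordan form J above.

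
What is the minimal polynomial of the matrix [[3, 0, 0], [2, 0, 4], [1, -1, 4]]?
The characteristic polynomial factors as (x - 3)(x - 2)^2. The minimal polynomial is ∏(x - λ)^{k_λ} where k_λ is the size of the largest Jordan block at λ.

For λ = 2: rank(A - 2I) = 2, and the largest Jordan block has size 2 (the smallest k with rank((A - 2I)^k) = rank((A - 2I)^(k+1))).
For λ = 3: rank(A - 3I) = 2, and the largest Jordan block has size 1 (the smallest k with rank((A - 3I)^k) = rank((A - 3I)^(k+1))).

So m_A(x) = (x - 3)(x - 2)^2.

m_A(x) = (x - 3)(x - 2)^2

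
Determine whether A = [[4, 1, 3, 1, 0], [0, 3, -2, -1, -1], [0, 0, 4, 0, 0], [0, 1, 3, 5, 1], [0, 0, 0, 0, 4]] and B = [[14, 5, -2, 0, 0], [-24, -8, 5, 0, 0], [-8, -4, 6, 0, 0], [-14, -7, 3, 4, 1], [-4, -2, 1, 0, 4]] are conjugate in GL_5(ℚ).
Two matrices over a field are similar if and only if they have the same invariant factors.

Both A and B have characteristic polynomial (x - 4)^5 and minimal polynomial (x - 4)^3. Computing further, both have invariant factors (x - 4)^2, (x - 4)^3. Hence A and B are similar.

Yes.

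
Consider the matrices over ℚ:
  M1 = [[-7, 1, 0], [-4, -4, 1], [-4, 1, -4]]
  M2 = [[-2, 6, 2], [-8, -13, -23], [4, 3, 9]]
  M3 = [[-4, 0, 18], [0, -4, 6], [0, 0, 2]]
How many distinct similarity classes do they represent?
Characteristic polynomials: χ_{M1} = (x + 5)^3, χ_{M2} = (x - 2)(x + 4)^2, χ_{M3} = (x - 2)(x + 4)^2.

{M1}: invariant factors (x + 5)^3.

{M2}: invariant factors (x - 2)(x + 4)^2.

{M3}: invariant factors x + 4, (x - 2)(x + 4).

Matrices are similar if and only if their invariant-factor lists agree; the partition into similarity classes is {M1}, {M2}, {M3}.

3 classes: {M1}, {M2}, {M3}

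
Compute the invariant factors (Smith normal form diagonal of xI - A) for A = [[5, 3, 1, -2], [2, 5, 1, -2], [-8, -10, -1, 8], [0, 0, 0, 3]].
The Jordan structure of A has elementary divisors (x - 3)^3, (x - 3). Arranging the block sizes at each eigenvalue in decreasing order and taking row products gives the invariant factors.

Invariant factors (smallest first, each dividing the next): x - 3, (x - 3)^3.

Check: the last factor (x - 3)^3 is the minimal polynomial, and the product (x - 3)^4 is the characteristic polynomial.

x - 3, (x - 3)^3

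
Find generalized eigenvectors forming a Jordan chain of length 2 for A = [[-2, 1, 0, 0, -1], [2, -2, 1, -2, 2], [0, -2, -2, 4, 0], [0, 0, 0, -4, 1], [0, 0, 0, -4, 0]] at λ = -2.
We seek v_1 ∈ ker((A + 2I)^2) \ ker(A + 2I), then set v_{i+1} = (A + 2I) v_i.

One such chain is v_1 = [[1, 1, -2, 0, 1]]^T, v_2 = [[0, 2, -2, 1, 2]]^T. Check: (A + 2I) v_2 = [[0, 0, 0, 0, 0]]^T = 0.

v_1 = [[1, 1, -2, 0, 1]]^T, v_2 = [[0, 2, -2, 1, 2]]^T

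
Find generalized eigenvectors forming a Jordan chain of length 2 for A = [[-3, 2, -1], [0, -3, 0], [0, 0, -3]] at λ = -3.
We seek v_1 ∈ ker((A + 3I)^2) \ ker(A + 3I), then set v_{i+1} = (A + 3I) v_i.

One such chain is v_1 = [[-1, 1, 1]]^T, v_2 = [[1, 0, 0]]^T. Check: (A + 3I) v_2 = [[0, 0, 0]]^T = 0.

v_1 = [[-1, 1, 1]]^T, v_2 = [[1, 0, 0]]^T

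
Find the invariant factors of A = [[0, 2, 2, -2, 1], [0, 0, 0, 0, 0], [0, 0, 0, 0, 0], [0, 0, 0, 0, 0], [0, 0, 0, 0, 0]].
x, x, x, x^2

The Jordan structure of A has elementary divisors x^2, x, x, x. Arranging the block sizes at each eigenvalue in decreasing order and taking row products gives the invariant factors.

Invariant factors (smallest first, each dividing the next): x, x, x, x^2.

Check: the last factor x^2 is the minimal polynomial, and the product x^5 is the characteristic polynomial.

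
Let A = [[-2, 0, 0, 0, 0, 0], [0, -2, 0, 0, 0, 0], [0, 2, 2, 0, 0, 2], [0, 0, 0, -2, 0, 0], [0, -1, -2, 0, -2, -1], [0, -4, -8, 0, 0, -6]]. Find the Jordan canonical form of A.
The characteristic polynomial is det(xI - A) = (x + 2)^6, so the eigenvalues are -2 (algebraic multiplicity 6).

For λ = -2: rank(A + 2I) = 1, rank((A + 2I)^2) = 0. The eigenspace has dimension 6 - 1 = 5, so there are 5 Jordan blocks; the rank sequence gives block sizes [2, 1, 1, 1, 1].

Assembling the blocks gives the Jordan form J above.

J = [[-2, 1, 0, 0, 0, 0], [0, -2, 0, 0, 0, 0], [0, 0, -2, 0, 0, 0], [0, 0, 0, -2, 0, 0], [0, 0, 0, 0, -2, 0], [0, 0, 0, 0, 0, -2]]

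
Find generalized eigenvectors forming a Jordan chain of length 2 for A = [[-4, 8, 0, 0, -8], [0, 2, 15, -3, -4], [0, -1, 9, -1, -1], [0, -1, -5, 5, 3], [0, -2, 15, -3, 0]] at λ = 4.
We seek v_1 ∈ ker((A - 4I)^2) \ ker(A - 4I), then set v_{i+1} = (A - 4I) v_i.

One such chain is v_1 = [[0, 2, 1, 0, 2]]^T, v_2 = [[0, 3, 1, -1, 3]]^T. Check: (A - 4I) v_2 = [[0, 0, 0, 0, 0]]^T = 0.

v_1 = [[0, 2, 1, 0, 2]]^T, v_2 = [[0, 3, 1, -1, 3]]^T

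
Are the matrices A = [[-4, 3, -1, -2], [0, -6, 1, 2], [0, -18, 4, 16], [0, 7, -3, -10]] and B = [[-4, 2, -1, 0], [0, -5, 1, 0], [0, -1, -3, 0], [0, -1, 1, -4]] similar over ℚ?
Yes.

Two matrices over a field are similar if and only if they have the same invariant factors.

Both A and B have characteristic polynomial (x + 4)^4 and minimal polynomial (x + 4)^3. Computing further, both have invariant factors x + 4, (x + 4)^3. Hence A and B are similar.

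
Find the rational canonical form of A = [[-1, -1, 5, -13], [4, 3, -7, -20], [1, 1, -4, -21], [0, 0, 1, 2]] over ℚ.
R = [[0, 0, 0, -36], [1, 0, 0, 0], [0, 1, 0, -12], [0, 0, 1, 0]]

The invariant factors of A (the non-unit diagonal entries of the Smith normal form of xI - A over ℚ[x]) are (x^2 + 6)^2, each dividing the next. The characteristic polynomial is their product, (x^2 + 6)^2.

The rational canonical form is the block-diagonal matrix of companion matrices C(f_i):
R = [[0, 0, 0, -36], [1, 0, 0, 0], [0, 1, 0, -12], [0, 0, 1, 0]].

Note the characteristic polynomial does not split into linear factors over ℚ, so A has no Jordan form over ℚ; the rational canonical form exists over any field.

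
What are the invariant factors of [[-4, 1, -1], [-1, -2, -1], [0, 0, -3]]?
x + 3, (x + 3)^2

The Jordan structure of A has elementary divisors (x + 3)^2, (x + 3). Arranging the block sizes at each eigenvalue in decreasing order and taking row products gives the invariant factors.

Invariant factors (smallest first, each dividing the next): x + 3, (x + 3)^2.

Check: the last factor (x + 3)^2 is the minimal polynomial, and the product (x + 3)^3 is the characteristic polynomial.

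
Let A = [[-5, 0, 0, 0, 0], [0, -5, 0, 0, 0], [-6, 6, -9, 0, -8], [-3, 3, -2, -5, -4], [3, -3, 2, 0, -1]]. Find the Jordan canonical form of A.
The characteristic polynomial is det(xI - A) = (x + 5)^5, so the eigenvalues are -5 (algebraic multiplicity 5).

For λ = -5: rank(A + 5I) = 1, rank((A + 5I)^2) = 0. The eigenspace has dimension 5 - 1 = 4, so there are 4 Jordan blocks; the rank sequence gives block sizes [2, 1, 1, 1].

Assembling the blocks gives the Jordan form J above.

J = [[-5, 1, 0, 0, 0], [0, -5, 0, 0, 0], [0, 0, -5, 0, 0], [0, 0, 0, -5, 0], [0, 0, 0, 0, -5]]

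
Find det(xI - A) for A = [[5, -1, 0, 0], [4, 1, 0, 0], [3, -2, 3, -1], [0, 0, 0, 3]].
χ_A(x) = (x - 3)^4

xI - A = [[x - 5, 1, 0, 0], [-4, x - 1, 0, 0], [-3, 2, x - 3, 1], [0, 0, 0, x - 3]].

Expanding det(xI - A) along the first row:
det(xI - A) = + (x - 5)·det([[x - 1, 0, 0], [2, x - 3, 1], [0, 0, x - 3]]) - (1)·det([[-4, 0, 0], [-3, x - 3, 1], [0, 0, x - 3]]) + (0)·det([[-4, x - 1, 0], [-3, 2, 1], [0, 0, x - 3]]) - (0)·det([[-4, x - 1, 0], [-3, 2, x - 3], [0, 0, 0]]).

Evaluating gives χ_A(x) = x^4 - 12x^3 + 54x^2 - 108x + 81 = (x - 3)^4.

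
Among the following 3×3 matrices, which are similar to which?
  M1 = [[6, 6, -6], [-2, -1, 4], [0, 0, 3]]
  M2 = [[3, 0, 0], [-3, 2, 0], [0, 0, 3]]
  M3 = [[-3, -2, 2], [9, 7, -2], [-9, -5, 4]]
2 classes: {M1, M2}, {M3}

Characteristic polynomials: χ_{M1} = (x - 3)^2(x - 2), χ_{M2} = (x - 3)^2(x - 2), χ_{M3} = (x - 3)^2(x - 2).

{M1, M2}: invariant factors x - 3, (x - 3)(x - 2).

{M3}: invariant factors (x - 3)^2(x - 2).

Matrices are similar if and only if their invariant-factor lists agree; the partition into similarity classes is {M1, M2}, {M3}.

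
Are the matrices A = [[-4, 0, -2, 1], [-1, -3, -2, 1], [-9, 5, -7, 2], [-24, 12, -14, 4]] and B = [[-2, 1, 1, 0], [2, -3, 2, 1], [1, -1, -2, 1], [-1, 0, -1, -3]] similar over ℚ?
Two matrices over a field are similar if and only if they have the same invariant factors.

Both A and B have characteristic polynomial (x + 2)^2(x + 3)^2 and minimal polynomial (x + 2)^2(x + 3)^2. Computing further, both have invariant factors (x + 2)^2(x + 3)^2. Hence A and B are similar.

Yes.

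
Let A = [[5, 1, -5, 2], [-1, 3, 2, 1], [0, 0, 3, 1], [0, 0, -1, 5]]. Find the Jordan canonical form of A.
J = [[4, 1, 0, 0], [0, 4, 0, 0], [0, 0, 4, 1], [0, 0, 0, 4]]

The characteristic polynomial is det(xI - A) = (x - 4)^4, so the eigenvalues are 4 (algebraic multiplicity 4).

For λ = 4: rank(A - 4I) = 2, rank((A - 4I)^2) = 0. The eigenspace has dimension 4 - 2 = 2, so there are 2 Jordan blocks; the rank sequence gives block sizes [2, 2].

Assembling the blocks gives the Jordan form J above.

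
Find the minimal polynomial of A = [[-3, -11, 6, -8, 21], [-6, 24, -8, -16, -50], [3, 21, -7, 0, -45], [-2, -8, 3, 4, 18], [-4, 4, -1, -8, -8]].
m_A(x) = (x - 4)^3(x - 2)(x + 4)

The characteristic polynomial factors as (x - 4)^3(x - 2)(x + 4). The minimal polynomial is ∏(x - λ)^{k_λ} where k_λ is the size of the largest Jordan block at λ.

For λ = -4: rank(A + 4I) = 4, and the largest Jordan block has size 1 (the smallest k with rank((A + 4I)^k) = rank((A + 4I)^(k+1))).
For λ = 2: rank(A - 2I) = 4, and the largest Jordan block has size 1 (the smallest k with rank((A - 2I)^k) = rank((A - 2I)^(k+1))).
For λ = 4: rank(A - 4I) = 4, and the largest Jordan block has size 3 (the smallest k with rank((A - 4I)^k) = rank((A - 4I)^(k+1))).

So m_A(x) = (x - 4)^3(x - 2)(x + 4).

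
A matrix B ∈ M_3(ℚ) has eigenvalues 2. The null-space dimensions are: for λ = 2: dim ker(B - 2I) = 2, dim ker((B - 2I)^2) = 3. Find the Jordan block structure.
Jordan blocks: (2, 2), (2, 1)

λ = 2: successive nullity increments [2, 1] count blocks of size ≥ k; block sizes are [2, 1].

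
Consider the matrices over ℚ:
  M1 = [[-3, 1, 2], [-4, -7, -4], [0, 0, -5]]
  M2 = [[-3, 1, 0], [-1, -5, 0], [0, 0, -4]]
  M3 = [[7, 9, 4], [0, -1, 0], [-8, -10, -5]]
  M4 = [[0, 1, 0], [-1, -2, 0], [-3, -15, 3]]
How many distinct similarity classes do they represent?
Characteristic polynomials: χ_{M1} = (x + 5)^3, χ_{M2} = (x + 4)^3, χ_{M3} = (x - 3)(x + 1)^2, χ_{M4} = (x - 3)(x + 1)^2.

{M1}: invariant factors x + 5, (x + 5)^2.

{M2}: invariant factors x + 4, (x + 4)^2.

{M3, M4}: invariant factors (x - 3)(x + 1)^2.

Matrices are similar if and only if their invariant-factor lists agree; the partition into similarity classes is {M1}, {M2}, {M3, M4}.

3 classes: {M1}, {M2}, {M3, M4}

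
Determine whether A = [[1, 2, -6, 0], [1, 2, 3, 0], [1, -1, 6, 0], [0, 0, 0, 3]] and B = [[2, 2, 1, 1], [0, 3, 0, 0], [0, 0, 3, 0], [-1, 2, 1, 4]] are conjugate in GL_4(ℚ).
Two matrices over a field are similar if and only if they have the same invariant factors.

Both A and B have characteristic polynomial (x - 3)^4 and minimal polynomial (x - 3)^2. Computing further, both have invariant factors x - 3, x - 3, (x - 3)^2. Hence A and B are similar.

Yes.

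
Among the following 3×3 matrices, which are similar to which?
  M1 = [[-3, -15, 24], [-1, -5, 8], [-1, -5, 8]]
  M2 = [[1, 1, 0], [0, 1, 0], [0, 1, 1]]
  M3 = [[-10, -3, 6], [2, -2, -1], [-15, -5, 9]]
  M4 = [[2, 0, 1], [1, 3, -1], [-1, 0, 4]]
Characteristic polynomials: χ_{M1} = x^3, χ_{M2} = (x - 1)^3, χ_{M3} = (x + 1)^3, χ_{M4} = (x - 3)^3.

{M1}: invariant factors x, x^2.

{M2}: invariant factors x - 1, (x - 1)^2.

{M3}: invariant factors (x + 1)^3.

{M4}: invariant factors x - 3, (x - 3)^2.

Matrices are similar if and only if their invariant-factor lists agree; the partition into similarity classes is {M1}, {M2}, {M3}, {M4}.

4 classes: {M1}, {M2}, {M3}, {M4}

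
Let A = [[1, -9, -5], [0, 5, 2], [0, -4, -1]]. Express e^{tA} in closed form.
A has Jordan form J = [[1, 1, 0], [0, 1, 0], [0, 0, 3]] with A = PJP^{-1}, so e^{tA} = P e^{tJ} P^{-1}.

For a Jordan block J_k(λ), e^{tJ_k(λ)} = e^{λt} · (I + tN + t^2 N^2/2! + ... + t^{k-1} N^{k-1}/(k-1)!) where N is the nilpotent superdiagonal part.

Assembling the blocks and conjugating back gives the entries of e^{tA} as shown above.

e^{tA} = [[e^{t}, (-t - 4*e^{2*t} + 4)*e^{t}, (-t - 2*e^{2*t} + 2)*e^{t}], [0, 2*e^{3*t} - e^{t}, e^{3*t} - e^{t}], [0, 2*(1 - e^{2*t})*e^{t}, (2 - e^{2*t})*e^{t}]]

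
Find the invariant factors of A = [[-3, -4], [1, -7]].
The Jordan structure of A has elementary divisors (x + 5)^2. Arranging the block sizes at each eigenvalue in decreasing order and taking row products gives the invariant factors.

Invariant factors (smallest first, each dividing the next): (x + 5)^2.

Check: the last factor (x + 5)^2 is the minimal polynomial, and the product (x + 5)^2 is the characteristic polynomial.

(x + 5)^2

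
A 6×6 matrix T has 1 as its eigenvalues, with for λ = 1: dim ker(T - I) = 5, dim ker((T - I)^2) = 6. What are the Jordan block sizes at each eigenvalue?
Jordan blocks: (1, 2), (1, 1), (1, 1), (1, 1), (1, 1)

λ = 1: successive nullity increments [5, 1] count blocks of size ≥ k; block sizes are [2, 1, 1, 1, 1].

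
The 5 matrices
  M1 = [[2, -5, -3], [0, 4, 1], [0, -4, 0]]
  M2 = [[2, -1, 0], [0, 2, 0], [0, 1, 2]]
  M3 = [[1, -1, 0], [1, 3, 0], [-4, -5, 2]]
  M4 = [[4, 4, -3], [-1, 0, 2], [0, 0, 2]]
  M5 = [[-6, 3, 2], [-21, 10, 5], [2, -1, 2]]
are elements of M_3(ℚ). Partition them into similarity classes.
2 classes: {M1, M3, M4, M5}, {M2}

Characteristic polynomials: χ_{M1} = (x - 2)^3, χ_{M2} = (x - 2)^3, χ_{M3} = (x - 2)^3, χ_{M4} = (x - 2)^3, χ_{M5} = (x - 2)^3.

{M1, M3, M4, M5}: invariant factors (x - 2)^3.

{M2}: invariant factors x - 2, (x - 2)^2.

Matrices are similar if and only if their invariant-factor lists agree; the partition into similarity classes is {M1, M3, M4, M5}, {M2}.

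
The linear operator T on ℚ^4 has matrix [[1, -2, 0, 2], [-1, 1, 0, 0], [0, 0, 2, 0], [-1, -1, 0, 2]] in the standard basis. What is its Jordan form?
The characteristic polynomial is det(xI - A) = (x - 2)^2(x - 1)^2, so the eigenvalues are 1 (algebraic multiplicity 2), 2 (algebraic multiplicity 2).

For λ = 1: rank(A - I) = 3, rank((A - I)^2) = 2. The eigenspace has dimension 4 - 3 = 1, so there is 1 Jordan block; the rank sequence gives block sizes [2].

For λ = 2: rank(A - 2I) = 2. The eigenspace has dimension 4 - 2 = 2, so there are 2 Jordan blocks; the rank sequence gives block sizes [1, 1].

Assembling the blocks gives the Jordan form J above.

J = [[1, 1, 0, 0], [0, 1, 0, 0], [0, 0, 2, 0], [0, 0, 0, 2]]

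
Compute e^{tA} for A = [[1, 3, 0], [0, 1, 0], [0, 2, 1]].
A has Jordan form J = [[1, 1, 0], [0, 1, 0], [0, 0, 1]] with A = PJP^{-1}, so e^{tA} = P e^{tJ} P^{-1}.

For a Jordan block J_k(λ), e^{tJ_k(λ)} = e^{λt} · (I + tN + t^2 N^2/2! + ... + t^{k-1} N^{k-1}/(k-1)!) where N is the nilpotent superdiagonal part.

Assembling the blocks and conjugating back gives the entries of e^{tA} as shown above.

e^{tA} = [[e^{t}, 3*t*e^{t}, 0], [0, e^{t}, 0], [0, 2*t*e^{t}, e^{t}]]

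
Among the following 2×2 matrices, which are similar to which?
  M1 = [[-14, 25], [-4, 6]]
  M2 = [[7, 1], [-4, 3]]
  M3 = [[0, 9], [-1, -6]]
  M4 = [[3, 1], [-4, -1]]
Characteristic polynomials: χ_{M1} = (x + 4)^2, χ_{M2} = (x - 5)^2, χ_{M3} = (x + 3)^2, χ_{M4} = (x - 1)^2.

{M1}: invariant factors (x + 4)^2.

{M2}: invariant factors (x - 5)^2.

{M3}: invariant factors (x + 3)^2.

{M4}: invariant factors (x - 1)^2.

Matrices are similar if and only if their invariant-factor lists agree; the partition into similarity classes is {M1}, {M2}, {M3}, {M4}.

4 classes: {M1}, {M2}, {M3}, {M4}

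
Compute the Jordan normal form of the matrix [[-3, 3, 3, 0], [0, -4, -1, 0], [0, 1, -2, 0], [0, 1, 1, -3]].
J = [[-3, 1, 0, 0], [0, -3, 0, 0], [0, 0, -3, 0], [0, 0, 0, -3]]

The characteristic polynomial is det(xI - A) = (x + 3)^4, so the eigenvalues are -3 (algebraic multiplicity 4).

For λ = -3: rank(A + 3I) = 1, rank((A + 3I)^2) = 0. The eigenspace has dimension 4 - 1 = 3, so there are 3 Jordan blocks; the rank sequence gives block sizes [2, 1, 1].

Assembling the blocks gives the Jordan form J above.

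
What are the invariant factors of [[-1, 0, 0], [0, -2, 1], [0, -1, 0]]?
The Jordan structure of A has elementary divisors (x + 1)^2, (x + 1). Arranging the block sizes at each eigenvalue in decreasing order and taking row products gives the invariant factors.

Invariant factors (smallest first, each dividing the next): x + 1, (x + 1)^2.

Check: the last factor (x + 1)^2 is the minimal polynomial, and the product (x + 1)^3 is the characteristic polynomial.

x + 1, (x + 1)^2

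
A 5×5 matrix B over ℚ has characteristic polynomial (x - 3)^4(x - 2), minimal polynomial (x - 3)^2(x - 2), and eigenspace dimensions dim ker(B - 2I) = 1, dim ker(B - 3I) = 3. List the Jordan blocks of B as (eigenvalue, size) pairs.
λ = 2: algebraic multiplicity 1 (exponent in χ_B), largest block size 1 (exponent in m_B), 1 block (geometric multiplicity). This forces block sizes [1].
λ = 3: algebraic multiplicity 4 (exponent in χ_B), largest block size 2 (exponent in m_B), 3 blocks (geometric multiplicity). These force block sizes [2, 1, 1].

Jordan blocks: (2, 1), (3, 2), (3, 1), (3, 1)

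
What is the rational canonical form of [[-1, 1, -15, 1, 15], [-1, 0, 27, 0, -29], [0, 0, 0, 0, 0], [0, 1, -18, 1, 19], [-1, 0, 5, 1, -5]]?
R = [[0, 0, 0, 0, 0], [1, 0, 0, 0, -25], [0, 1, 0, 0, 15], [0, 0, 1, 0, 4], [0, 0, 0, 1, -5]]

The invariant factors of A (the non-unit diagonal entries of the Smith normal form of xI - A over ℚ[x]) are x(x + 5)(x^3 - 4x + 5), each dividing the next. The characteristic polynomial is their product, x(x + 5)(x^3 - 4x + 5).

The rational canonical form is the block-diagonal matrix of companion matrices C(f_i):
R = [[0, 0, 0, 0, 0], [1, 0, 0, 0, -25], [0, 1, 0, 0, 15], [0, 0, 1, 0, 4], [0, 0, 0, 1, -5]].

Note the characteristic polynomial does not split into linear factors over ℚ, so A has no Jordan form over ℚ; the rational canonical form exists over any field.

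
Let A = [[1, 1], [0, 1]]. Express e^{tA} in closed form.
A has Jordan form J = [[1, 1], [0, 1]] with A = PJP^{-1}, so e^{tA} = P e^{tJ} P^{-1}.

For a Jordan block J_k(λ), e^{tJ_k(λ)} = e^{λt} · (I + tN + t^2 N^2/2! + ... + t^{k-1} N^{k-1}/(k-1)!) where N is the nilpotent superdiagonal part.

Assembling the blocks and conjugating back gives the entries of e^{tA} as shown above.

e^{tA} = [[e^{t}, t*e^{t}], [0, e^{t}]]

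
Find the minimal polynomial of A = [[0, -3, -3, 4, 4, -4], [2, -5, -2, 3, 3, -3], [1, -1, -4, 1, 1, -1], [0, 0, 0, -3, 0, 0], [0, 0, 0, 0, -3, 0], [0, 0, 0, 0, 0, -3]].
The characteristic polynomial factors as (x + 3)^6. The minimal polynomial is ∏(x - λ)^{k_λ} where k_λ is the size of the largest Jordan block at λ.

For λ = -3: rank(A + 3I) = 2, and the largest Jordan block has size 2 (the smallest k with rank((A + 3I)^k) = rank((A + 3I)^(k+1))).

So m_A(x) = (x + 3)^2.

m_A(x) = (x + 3)^2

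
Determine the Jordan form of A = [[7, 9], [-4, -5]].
J = [[1, 1], [0, 1]]

The characteristic polynomial is det(xI - A) = (x - 1)^2, so the eigenvalues are 1 (algebraic multiplicity 2).

For λ = 1: rank(A - I) = 1, rank((A - I)^2) = 0. The eigenspace has dimension 2 - 1 = 1, so there is 1 Jordan block; the rank sequence gives block sizes [2].

Assembling the blocks gives the Jordan form J above.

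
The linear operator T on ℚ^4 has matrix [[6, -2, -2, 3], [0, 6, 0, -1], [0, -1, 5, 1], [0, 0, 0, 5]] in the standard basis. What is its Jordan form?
The characteristic polynomial is det(xI - A) = (x - 6)^2(x - 5)^2, so the eigenvalues are 5 (algebraic multiplicity 2), 6 (algebraic multiplicity 2).

For λ = 5: rank(A - 5I) = 2. The eigenspace has dimension 4 - 2 = 2, so there are 2 Jordan blocks; the rank sequence gives block sizes [1, 1].

For λ = 6: rank(A - 6I) = 2. The eigenspace has dimension 4 - 2 = 2, so there are 2 Jordan blocks; the rank sequence gives block sizes [1, 1].

Assembling the blocks gives the Jordan form J above.

J = [[5, 0, 0, 0], [0, 5, 0, 0], [0, 0, 6, 0], [0, 0, 0, 6]]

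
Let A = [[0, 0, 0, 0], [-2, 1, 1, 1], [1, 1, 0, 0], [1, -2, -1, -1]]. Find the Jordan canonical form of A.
The characteristic polynomial is det(xI - A) = x^4, so the eigenvalues are 0 (algebraic multiplicity 4).

For λ = 0: rank(A) = 2, rank(A^2) = 1, rank(A^3) = 0. The eigenspace has dimension 4 - 2 = 2, so there are 2 Jordan blocks; the rank sequence gives block sizes [3, 1].

Assembling the blocks gives the Jordan form J above.

J = [[0, 1, 0, 0], [0, 0, 1, 0], [0, 0, 0, 0], [0, 0, 0, 0]]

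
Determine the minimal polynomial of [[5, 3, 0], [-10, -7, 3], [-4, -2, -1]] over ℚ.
The characteristic polynomial factors as (x + 1)^3. The minimal polynomial is ∏(x - λ)^{k_λ} where k_λ is the size of the largest Jordan block at λ.

For λ = -1: rank(A + I) = 2, and the largest Jordan block has size 3 (the smallest k with rank((A + I)^k) = rank((A + I)^(k+1))).

So m_A(x) = (x + 1)^3.

m_A(x) = (x + 1)^3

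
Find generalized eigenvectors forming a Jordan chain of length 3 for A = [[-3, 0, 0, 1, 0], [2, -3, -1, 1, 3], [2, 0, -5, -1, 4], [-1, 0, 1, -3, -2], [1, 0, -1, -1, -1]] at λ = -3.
We seek v_1 ∈ ker((A + 3I)^3) \ ker((A + 3I)^2), then set v_{i+1} = (A + 3I) v_i.

One such chain is v_1 = [[0, -2, 1, 0, 0]]^T, v_2 = [[0, -1, -2, 1, -1]]^T, v_3 = [[1, 0, -1, 0, -1]]^T. Check: (A + 3I) v_3 = [[0, 0, 0, 0, 0]]^T = 0.

v_1 = [[0, -2, 1, 0, 0]]^T, v_2 = [[0, -1, -2, 1, -1]]^T, v_3 = [[1, 0, -1, 0, -1]]^T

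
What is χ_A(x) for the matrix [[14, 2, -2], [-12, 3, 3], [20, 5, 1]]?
xI - A = [[x - 14, -2, 2], [12, x - 3, -3], [-20, -5, x - 1]].

Expanding det(xI - A) along the first row:
det(xI - A) = + (x - 14)·det([[x - 3, -3], [-5, x - 1]]) - (-2)·det([[12, -3], [-20, x - 1]]) + (2)·det([[12, x - 3], [-20, -5]]).

Evaluating gives χ_A(x) = x^3 - 18x^2 + 108x - 216 = (x - 6)^3.

χ_A(x) = (x - 6)^3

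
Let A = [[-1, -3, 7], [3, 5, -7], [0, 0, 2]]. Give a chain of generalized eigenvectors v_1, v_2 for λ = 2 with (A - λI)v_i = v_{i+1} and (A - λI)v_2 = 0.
We seek v_1 ∈ ker((A - 2I)^2) \ ker(A - 2I), then set v_{i+1} = (A - 2I) v_i.

One such chain is v_1 = [[0, -5, -2]]^T, v_2 = [[1, -1, 0]]^T. Check: (A - 2I) v_2 = [[0, 0, 0]]^T = 0.

v_1 = [[0, -5, -2]]^T, v_2 = [[1, -1, 0]]^T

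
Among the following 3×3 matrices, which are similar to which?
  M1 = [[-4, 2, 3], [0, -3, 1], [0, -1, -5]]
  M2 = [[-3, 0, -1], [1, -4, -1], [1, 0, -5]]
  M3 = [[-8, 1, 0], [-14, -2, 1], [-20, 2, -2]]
Characteristic polynomials: χ_{M1} = (x + 4)^3, χ_{M2} = (x + 4)^3, χ_{M3} = (x + 4)^3.

{M1, M3}: invariant factors (x + 4)^3.

{M2}: invariant factors x + 4, (x + 4)^2.

Matrices are similar if and only if their invariant-factor lists agree; the partition into similarity classes is {M1, M3}, {M2}.

2 classes: {M1, M3}, {M2}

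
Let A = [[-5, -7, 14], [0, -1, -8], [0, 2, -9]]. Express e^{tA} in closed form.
e^{tA} = [[e^{-5*t}, -7*t*e^{-5*t}, 14*t*e^{-5*t}], [0, (4*t + 1)*e^{-5*t}, -8*t*e^{-5*t}], [0, 2*t*e^{-5*t}, (1 - 4*t)*e^{-5*t}]]

A has Jordan form J = [[-5, 1, 0], [0, -5, 0], [0, 0, -5]] with A = PJP^{-1}, so e^{tA} = P e^{tJ} P^{-1}.

For a Jordan block J_k(λ), e^{tJ_k(λ)} = e^{λt} · (I + tN + t^2 N^2/2! + ... + t^{k-1} N^{k-1}/(k-1)!) where N is the nilpotent superdiagonal part.

Assembling the blocks and conjugating back gives the entries of e^{tA} as shown above.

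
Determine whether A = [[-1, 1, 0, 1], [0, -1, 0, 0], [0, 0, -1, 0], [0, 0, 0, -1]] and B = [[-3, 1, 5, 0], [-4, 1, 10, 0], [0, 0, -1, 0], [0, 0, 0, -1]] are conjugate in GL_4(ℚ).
Yes.

Two matrices over a field are similar if and only if they have the same invariant factors.

Both A and B have characteristic polynomial (x + 1)^4 and minimal polynomial (x + 1)^2. Computing further, both have invariant factors x + 1, x + 1, (x + 1)^2. Hence A and B are similar.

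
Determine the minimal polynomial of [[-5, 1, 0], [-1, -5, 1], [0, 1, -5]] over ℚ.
The characteristic polynomial factors as (x + 5)^3. The minimal polynomial is ∏(x - λ)^{k_λ} where k_λ is the size of the largest Jordan block at λ.

For λ = -5: rank(A + 5I) = 2, and the largest Jordan block has size 3 (the smallest k with rank((A + 5I)^k) = rank((A + 5I)^(k+1))).

So m_A(x) = (x + 5)^3.

m_A(x) = (x + 5)^3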